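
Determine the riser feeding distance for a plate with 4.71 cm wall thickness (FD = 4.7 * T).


Formula: FD = 4.7 * T  (riser feeding-distance rule)
FD = 4.7 * 4.71 cm = 22.1370 cm

Final answer: 22.1370 cm


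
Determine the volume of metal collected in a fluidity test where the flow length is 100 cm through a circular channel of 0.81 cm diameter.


Formula: V = pi * (d/2)^2 * L  (cylinder volume)
Radius = 0.81/2 = 0.405 cm
V = pi * 0.405^2 * 100 = 51.5300 cm^3

Final answer: 51.5300 cm^3


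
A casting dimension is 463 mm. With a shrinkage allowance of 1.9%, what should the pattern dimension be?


Formula: L_pattern = L_casting * (1 + shrinkage_rate/100)
Shrinkage factor = 1 + 1.9/100 = 1.019
L_pattern = 463 mm * 1.019 = 471.7970 mm

Final answer: 471.7970 mm


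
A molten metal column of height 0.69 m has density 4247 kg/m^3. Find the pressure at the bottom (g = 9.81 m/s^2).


Formula: P = rho * g * h
rho * g = 4247 * 9.81 = 41663.07 N/m^3
P = 41663.07 * 0.69 = 28747.5183 Pa

Answer: 28747.5183 Pa


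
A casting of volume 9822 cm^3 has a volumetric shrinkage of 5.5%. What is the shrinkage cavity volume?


Formula: V_shrink = V_casting * shrinkage_pct / 100
V_shrink = 9822 cm^3 * 5.5 / 100 = 540.2100 cm^3

540.2100 cm^3


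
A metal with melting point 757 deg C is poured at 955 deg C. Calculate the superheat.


Formula: Superheat = T_pour - T_melt
Superheat = 955 - 757 = 198 deg C

Answer: 198 deg C


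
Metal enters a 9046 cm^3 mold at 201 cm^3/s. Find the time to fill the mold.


Formula: t_fill = V_mold / Q_flow
t = 9046 cm^3 / 201 cm^3/s = 45.0050 s


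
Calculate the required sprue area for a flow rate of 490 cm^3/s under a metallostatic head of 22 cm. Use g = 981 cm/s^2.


Formula: v = sqrt(2*g*h), A = Q/v
Velocity: v = sqrt(2 * 981 * 22) = sqrt(43164) = 207.7595 cm/s
Sprue area: A = Q / v = 490 / 207.7595 = 2.3585 cm^2

Final answer: 2.3585 cm^2


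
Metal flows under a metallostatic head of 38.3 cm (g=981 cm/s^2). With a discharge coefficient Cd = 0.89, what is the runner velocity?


Formula: v = Cd * sqrt(2 * g * h)  (Torricelli with discharge coefficient)
2*g*h = 2 * 981 * 38.3 = 75144.6 cm^2/s^2
sqrt(75144.6) = 274.12515 cm/s
v = 0.89 * 274.12515 = 243.9714 cm/s


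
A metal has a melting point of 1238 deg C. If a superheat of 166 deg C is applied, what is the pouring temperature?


Formula: T_pour = T_melt + Superheat
T_pour = 1238 + 166 = 1404 deg C

Answer: 1404 deg C


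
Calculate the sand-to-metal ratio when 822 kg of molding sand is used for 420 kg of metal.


Formula: Sand-to-Metal Ratio = W_sand / W_metal
Ratio = 822 kg / 420 kg = 1.9571


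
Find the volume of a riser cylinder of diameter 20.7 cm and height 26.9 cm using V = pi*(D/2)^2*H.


Formula: V = pi * (D/2)^2 * H  (cylinder volume)
Radius = D/2 = 20.7/2 = 10.35 cm
V = pi * 10.35^2 * 26.9 = 9052.7985 cm^3

9052.7985 cm^3


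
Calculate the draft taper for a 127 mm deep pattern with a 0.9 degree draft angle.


Formula: taper = depth * tan(draft_angle)
tan(0.9 deg) = 0.0157093
taper = 127 mm * 0.0157093 = 1.9951 mm


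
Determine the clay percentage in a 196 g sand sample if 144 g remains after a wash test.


Formula: Clay% = (W_total - W_washed) / W_total * 100
Clay mass = 196 - 144 = 52 g
Clay% = 52 / 196 * 100 = 26.5306%

Answer: 26.5306%


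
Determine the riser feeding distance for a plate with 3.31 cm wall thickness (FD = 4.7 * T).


Formula: FD = 4.7 * T  (riser feeding-distance rule)
FD = 4.7 * 3.31 cm = 15.5570 cm

Final answer: 15.5570 cm


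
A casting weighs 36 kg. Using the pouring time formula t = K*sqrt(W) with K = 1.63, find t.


Formula: t = K * sqrt(W)
sqrt(W) = sqrt(36) = 6.00000
t = 1.63 * 6.00000 = 9.7800 s

Final answer: 9.7800 s


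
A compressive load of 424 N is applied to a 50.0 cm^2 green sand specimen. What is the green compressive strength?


Formula: Compressive Strength = Force / Area
Strength = 424 N / 50.0 cm^2 = 8.4800 N/cm^2

8.4800 N/cm^2


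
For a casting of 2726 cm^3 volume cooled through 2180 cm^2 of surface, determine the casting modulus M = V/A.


Formula: Casting Modulus M = V / A
M = 2726 cm^3 / 2180 cm^2 = 1.2505 cm

Answer: 1.2505 cm


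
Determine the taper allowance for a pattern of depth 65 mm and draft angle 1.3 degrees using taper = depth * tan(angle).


Formula: taper = depth * tan(draft_angle)
tan(1.3 deg) = 0.0226932
taper = 65 mm * 0.0226932 = 1.4751 mm


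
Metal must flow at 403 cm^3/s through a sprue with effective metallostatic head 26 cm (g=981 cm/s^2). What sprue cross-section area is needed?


Formula: v = sqrt(2*g*h), A = Q/v
Velocity: v = sqrt(2 * 981 * 26) = sqrt(51012) = 225.8584 cm/s
Sprue area: A = Q / v = 403 / 225.8584 = 1.7843 cm^2

Final answer: 1.7843 cm^2


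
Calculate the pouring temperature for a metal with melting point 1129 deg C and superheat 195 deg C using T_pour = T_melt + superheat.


Formula: T_pour = T_melt + Superheat
T_pour = 1129 + 195 = 1324 deg C


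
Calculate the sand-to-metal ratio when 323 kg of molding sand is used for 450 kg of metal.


Formula: Sand-to-Metal Ratio = W_sand / W_metal
Ratio = 323 kg / 450 kg = 0.7178

Final answer: 0.7178


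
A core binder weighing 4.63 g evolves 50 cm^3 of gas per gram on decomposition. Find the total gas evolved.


Formula: V_gas = W_binder * gas_evolution_rate
V = 4.63 g * 50 cm^3/g = 231.5000 cm^3

Final answer: 231.5000 cm^3


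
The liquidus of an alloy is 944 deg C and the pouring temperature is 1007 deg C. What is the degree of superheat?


Formula: Superheat = T_pour - T_melt
Superheat = 1007 - 944 = 63 deg C

63 deg C


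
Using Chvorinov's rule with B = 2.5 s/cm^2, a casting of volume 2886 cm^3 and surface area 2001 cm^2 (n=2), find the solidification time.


Formula: t_s = B * (V/A)^n  (Chvorinov's rule, n=2)
Modulus M = V/A = 2886/2001 = 1.442279 cm
M^2 = 1.442279^2 = 2.080169 cm^2
t_s = 2.5 * 2.080169 = 5.2004 s

Final answer: 5.2004 s


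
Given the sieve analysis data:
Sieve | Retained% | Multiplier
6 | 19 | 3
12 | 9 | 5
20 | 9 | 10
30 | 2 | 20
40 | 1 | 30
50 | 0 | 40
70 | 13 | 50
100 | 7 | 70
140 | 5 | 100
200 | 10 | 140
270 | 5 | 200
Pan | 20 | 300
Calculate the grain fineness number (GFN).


Formula: GFN = sum(pct * multiplier) / sum(pct)
sum(pct * multiplier) = 10302
sum(pct) = 100
GFN = 10302 / 100 = 103.02

Final answer: 103.02


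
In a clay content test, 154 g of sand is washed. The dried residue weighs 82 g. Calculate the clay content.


Formula: Clay% = (W_total - W_washed) / W_total * 100
Clay mass = 154 - 82 = 72 g
Clay% = 72 / 154 * 100 = 46.7532%

Final answer: 46.7532%


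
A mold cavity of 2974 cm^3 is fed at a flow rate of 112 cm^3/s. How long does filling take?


Formula: t_fill = V_mold / Q_flow
t = 2974 cm^3 / 112 cm^3/s = 26.5536 s

Answer: 26.5536 s


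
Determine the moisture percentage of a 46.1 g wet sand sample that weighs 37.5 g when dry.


Formula: MC = (W_wet - W_dry) / W_wet * 100
Water mass = 46.1 - 37.5 = 8.6 g
MC = 8.6 / 46.1 * 100 = 18.6551%

18.6551%


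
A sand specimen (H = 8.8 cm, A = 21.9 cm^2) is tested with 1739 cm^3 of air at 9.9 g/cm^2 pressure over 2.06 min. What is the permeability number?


Formula: Permeability Number P = (V * H) / (p * A * t)
Numerator: V * H = 1739 * 8.8 = 15303.2
Denominator: p * A * t = 9.9 * 21.9 * 2.06 = 446.6286
P = 15303.2 / 446.6286 = 34.2638

34.2638


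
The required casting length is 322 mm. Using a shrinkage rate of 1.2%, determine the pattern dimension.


Formula: L_pattern = L_casting * (1 + shrinkage_rate/100)
Shrinkage factor = 1 + 1.2/100 = 1.012
L_pattern = 322 mm * 1.012 = 325.8640 mm


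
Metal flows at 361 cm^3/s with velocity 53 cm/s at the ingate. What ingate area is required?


Formula: A_ingate = Q / v  (continuity equation)
A = 361 cm^3/s / 53 cm/s = 6.8113 cm^2


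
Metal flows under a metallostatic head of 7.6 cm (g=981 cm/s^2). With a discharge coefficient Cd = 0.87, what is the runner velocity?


Formula: v = Cd * sqrt(2 * g * h)  (Torricelli with discharge coefficient)
2*g*h = 2 * 981 * 7.6 = 14911.2 cm^2/s^2
sqrt(14911.2) = 122.11142 cm/s
v = 0.87 * 122.11142 = 106.2369 cm/s


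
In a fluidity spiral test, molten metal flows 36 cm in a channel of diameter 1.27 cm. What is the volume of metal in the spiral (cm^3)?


Formula: V = pi * (d/2)^2 * L  (cylinder volume)
Radius = 1.27/2 = 0.635 cm
V = pi * 0.635^2 * 36 = 45.6037 cm^3

Answer: 45.6037 cm^3


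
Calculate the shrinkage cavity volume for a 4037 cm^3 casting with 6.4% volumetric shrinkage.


Formula: V_shrink = V_casting * shrinkage_pct / 100
V_shrink = 4037 cm^3 * 6.4 / 100 = 258.3680 cm^3

Answer: 258.3680 cm^3


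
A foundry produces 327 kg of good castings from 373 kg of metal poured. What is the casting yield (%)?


Formula: Casting Yield = (W_good / W_total) * 100
Yield = (327 kg / 373 kg) * 100 = 87.6676%


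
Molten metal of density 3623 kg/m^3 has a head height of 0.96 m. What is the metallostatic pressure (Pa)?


Formula: P = rho * g * h
rho * g = 3623 * 9.81 = 35541.63 N/m^3
P = 35541.63 * 0.96 = 34119.9648 Pa

Answer: 34119.9648 Pa


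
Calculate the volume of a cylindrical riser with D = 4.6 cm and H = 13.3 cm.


Formula: V = pi * (D/2)^2 * H  (cylinder volume)
Radius = D/2 = 4.6/2 = 2.3 cm
V = pi * 2.3^2 * 13.3 = 221.0330 cm^3


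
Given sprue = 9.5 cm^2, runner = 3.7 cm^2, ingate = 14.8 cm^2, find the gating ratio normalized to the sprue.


Sprue:Runner:Ingate = 1 : 3.7/9.5 : 14.8/9.5 = 1:0.39:1.56


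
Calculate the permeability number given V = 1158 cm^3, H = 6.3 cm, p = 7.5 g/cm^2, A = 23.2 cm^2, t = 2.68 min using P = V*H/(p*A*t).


Formula: Permeability Number P = (V * H) / (p * A * t)
Numerator: V * H = 1158 * 6.3 = 7295.4
Denominator: p * A * t = 7.5 * 23.2 * 2.68 = 466.32
P = 7295.4 / 466.32 = 15.6446

15.6446


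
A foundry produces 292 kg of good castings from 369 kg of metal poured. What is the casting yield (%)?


Formula: Casting Yield = (W_good / W_total) * 100
Yield = (292 kg / 369 kg) * 100 = 79.1328%

Answer: 79.1328%


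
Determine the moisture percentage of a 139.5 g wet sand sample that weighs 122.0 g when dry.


Formula: MC = (W_wet - W_dry) / W_wet * 100
Water mass = 139.5 - 122.0 = 17.5 g
MC = 17.5 / 139.5 * 100 = 12.5448%


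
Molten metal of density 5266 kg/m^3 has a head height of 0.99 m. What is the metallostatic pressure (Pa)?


Formula: P = rho * g * h
rho * g = 5266 * 9.81 = 51659.46 N/m^3
P = 51659.46 * 0.99 = 51142.8654 Pa

51142.8654 Pa


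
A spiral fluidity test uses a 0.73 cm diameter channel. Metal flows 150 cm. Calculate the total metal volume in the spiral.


Formula: V = pi * (d/2)^2 * L  (cylinder volume)
Radius = 0.73/2 = 0.365 cm
V = pi * 0.365^2 * 150 = 62.7808 cm^3

62.7808 cm^3


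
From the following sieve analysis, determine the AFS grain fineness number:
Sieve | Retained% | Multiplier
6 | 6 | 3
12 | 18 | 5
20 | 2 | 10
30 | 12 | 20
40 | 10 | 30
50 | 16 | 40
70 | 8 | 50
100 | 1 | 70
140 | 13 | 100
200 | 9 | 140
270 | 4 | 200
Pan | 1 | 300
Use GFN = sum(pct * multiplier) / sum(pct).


Formula: GFN = sum(pct * multiplier) / sum(pct)
sum(pct * multiplier) = 5438
sum(pct) = 100
GFN = 5438 / 100 = 54.38

54.38


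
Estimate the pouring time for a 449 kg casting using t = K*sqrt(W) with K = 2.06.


Formula: t = K * sqrt(W)
sqrt(W) = sqrt(449) = 21.18962
t = 2.06 * 21.18962 = 43.6506 s

Answer: 43.6506 s


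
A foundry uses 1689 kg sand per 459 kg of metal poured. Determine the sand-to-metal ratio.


Formula: Sand-to-Metal Ratio = W_sand / W_metal
Ratio = 1689 kg / 459 kg = 3.6797

3.6797


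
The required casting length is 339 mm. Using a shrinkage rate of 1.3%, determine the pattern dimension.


Formula: L_pattern = L_casting * (1 + shrinkage_rate/100)
Shrinkage factor = 1 + 1.3/100 = 1.013
L_pattern = 339 mm * 1.013 = 343.4070 mm

Final answer: 343.4070 mm


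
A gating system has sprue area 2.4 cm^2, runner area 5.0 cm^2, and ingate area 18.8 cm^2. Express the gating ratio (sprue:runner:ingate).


Sprue:Runner:Ingate = 1 : 5.0/2.4 : 18.8/2.4 = 1:2.08:7.83

Answer: 1:2.08:7.83


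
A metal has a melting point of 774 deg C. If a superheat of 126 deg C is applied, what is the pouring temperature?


Formula: T_pour = T_melt + Superheat
T_pour = 774 + 126 = 900 deg C

900 deg C


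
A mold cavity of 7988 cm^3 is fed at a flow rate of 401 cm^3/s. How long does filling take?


Formula: t_fill = V_mold / Q_flow
t = 7988 cm^3 / 401 cm^3/s = 19.9202 s

19.9202 s


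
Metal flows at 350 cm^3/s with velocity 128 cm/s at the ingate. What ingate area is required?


Formula: A_ingate = Q / v  (continuity equation)
A = 350 cm^3/s / 128 cm/s = 2.7344 cm^2


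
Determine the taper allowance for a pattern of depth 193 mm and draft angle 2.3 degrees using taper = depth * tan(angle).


Formula: taper = depth * tan(draft_angle)
tan(2.3 deg) = 0.0401641
taper = 193 mm * 0.0401641 = 7.7517 mm

7.7517 mm


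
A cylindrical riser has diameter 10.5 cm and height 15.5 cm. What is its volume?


Formula: V = pi * (D/2)^2 * H  (cylinder volume)
Radius = D/2 = 10.5/2 = 5.25 cm
V = pi * 5.25^2 * 15.5 = 1342.1473 cm^3

Final answer: 1342.1473 cm^3


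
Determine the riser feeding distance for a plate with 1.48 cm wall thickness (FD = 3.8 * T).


Formula: FD = 3.8 * T  (riser feeding-distance rule)
FD = 3.8 * 1.48 cm = 5.6240 cm

Final answer: 5.6240 cm


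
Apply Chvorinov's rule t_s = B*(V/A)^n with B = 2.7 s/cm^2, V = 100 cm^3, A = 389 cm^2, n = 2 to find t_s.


Formula: t_s = B * (V/A)^n  (Chvorinov's rule, n=2)
Modulus M = V/A = 100/389 = 0.257069 cm
M^2 = 0.257069^2 = 0.066084 cm^2
t_s = 2.7 * 0.066084 = 0.1784 s

Answer: 0.1784 s


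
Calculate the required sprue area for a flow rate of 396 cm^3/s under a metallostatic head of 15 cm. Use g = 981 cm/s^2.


Formula: v = sqrt(2*g*h), A = Q/v
Velocity: v = sqrt(2 * 981 * 15) = sqrt(29430) = 171.5517 cm/s
Sprue area: A = Q / v = 396 / 171.5517 = 2.3083 cm^2

Answer: 2.3083 cm^2


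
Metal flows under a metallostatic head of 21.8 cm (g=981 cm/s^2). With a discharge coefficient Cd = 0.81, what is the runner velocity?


Formula: v = Cd * sqrt(2 * g * h)  (Torricelli with discharge coefficient)
2*g*h = 2 * 981 * 21.8 = 42771.6 cm^2/s^2
sqrt(42771.6) = 206.81296 cm/s
v = 0.81 * 206.81296 = 167.5185 cm/s

Final answer: 167.5185 cm/s


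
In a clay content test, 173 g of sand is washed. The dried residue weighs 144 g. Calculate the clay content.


Formula: Clay% = (W_total - W_washed) / W_total * 100
Clay mass = 173 - 144 = 29 g
Clay% = 29 / 173 * 100 = 16.7630%

Answer: 16.7630%


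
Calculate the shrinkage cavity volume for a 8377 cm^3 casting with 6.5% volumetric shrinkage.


Formula: V_shrink = V_casting * shrinkage_pct / 100
V_shrink = 8377 cm^3 * 6.5 / 100 = 544.5050 cm^3

Final answer: 544.5050 cm^3


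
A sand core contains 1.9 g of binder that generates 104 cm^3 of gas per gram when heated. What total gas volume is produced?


Formula: V_gas = W_binder * gas_evolution_rate
V = 1.9 g * 104 cm^3/g = 197.6000 cm^3


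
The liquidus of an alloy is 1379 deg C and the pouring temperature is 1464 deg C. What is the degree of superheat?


Formula: Superheat = T_pour - T_melt
Superheat = 1464 - 1379 = 85 deg C


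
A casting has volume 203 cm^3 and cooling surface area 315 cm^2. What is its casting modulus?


Formula: Casting Modulus M = V / A
M = 203 cm^3 / 315 cm^2 = 0.6444 cm


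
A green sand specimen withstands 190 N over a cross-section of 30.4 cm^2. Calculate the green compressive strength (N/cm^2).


Formula: Compressive Strength = Force / Area
Strength = 190 N / 30.4 cm^2 = 6.2500 N/cm^2

Answer: 6.2500 N/cm^2


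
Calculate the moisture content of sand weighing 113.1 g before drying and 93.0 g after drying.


Formula: MC = (W_wet - W_dry) / W_wet * 100
Water mass = 113.1 - 93.0 = 20.1 g
MC = 20.1 / 113.1 * 100 = 17.7719%

Final answer: 17.7719%


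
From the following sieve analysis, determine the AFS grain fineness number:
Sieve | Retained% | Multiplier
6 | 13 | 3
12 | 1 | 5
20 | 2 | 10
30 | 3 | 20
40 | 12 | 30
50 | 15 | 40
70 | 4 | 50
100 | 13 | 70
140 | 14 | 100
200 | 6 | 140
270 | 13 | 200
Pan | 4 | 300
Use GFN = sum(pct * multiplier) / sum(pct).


Formula: GFN = sum(pct * multiplier) / sum(pct)
sum(pct * multiplier) = 8234
sum(pct) = 100
GFN = 8234 / 100 = 82.34

Final answer: 82.34


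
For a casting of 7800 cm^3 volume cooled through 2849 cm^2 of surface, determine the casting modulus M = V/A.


Formula: Casting Modulus M = V / A
M = 7800 cm^3 / 2849 cm^2 = 2.7378 cm


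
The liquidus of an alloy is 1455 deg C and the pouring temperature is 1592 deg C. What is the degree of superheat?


Formula: Superheat = T_pour - T_melt
Superheat = 1592 - 1455 = 137 deg C

Answer: 137 deg C


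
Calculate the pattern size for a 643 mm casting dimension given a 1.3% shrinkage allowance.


Formula: L_pattern = L_casting * (1 + shrinkage_rate/100)
Shrinkage factor = 1 + 1.3/100 = 1.013
L_pattern = 643 mm * 1.013 = 651.3590 mm

Answer: 651.3590 mm


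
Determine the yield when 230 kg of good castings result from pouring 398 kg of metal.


Formula: Casting Yield = (W_good / W_total) * 100
Yield = (230 kg / 398 kg) * 100 = 57.7889%

Final answer: 57.7889%


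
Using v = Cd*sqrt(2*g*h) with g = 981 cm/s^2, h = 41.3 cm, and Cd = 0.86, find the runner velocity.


Formula: v = Cd * sqrt(2 * g * h)  (Torricelli with discharge coefficient)
2*g*h = 2 * 981 * 41.3 = 81030.6 cm^2/s^2
sqrt(81030.6) = 284.65874 cm/s
v = 0.86 * 284.65874 = 244.8065 cm/s

Answer: 244.8065 cm/s


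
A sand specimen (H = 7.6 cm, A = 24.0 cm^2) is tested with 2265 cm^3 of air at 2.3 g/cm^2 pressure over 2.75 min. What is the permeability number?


Formula: Permeability Number P = (V * H) / (p * A * t)
Numerator: V * H = 2265 * 7.6 = 17214.0
Denominator: p * A * t = 2.3 * 24.0 * 2.75 = 151.8
P = 17214.0 / 151.8 = 113.3992

Final answer: 113.3992


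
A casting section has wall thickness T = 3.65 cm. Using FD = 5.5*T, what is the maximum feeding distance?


Formula: FD = 5.5 * T  (riser feeding-distance rule)
FD = 5.5 * 3.65 cm = 20.0750 cm

Final answer: 20.0750 cm


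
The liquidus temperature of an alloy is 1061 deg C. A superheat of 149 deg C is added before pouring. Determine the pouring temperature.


Formula: T_pour = T_melt + Superheat
T_pour = 1061 + 149 = 1210 deg C

1210 deg C


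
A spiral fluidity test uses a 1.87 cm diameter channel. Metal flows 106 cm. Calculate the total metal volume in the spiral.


Formula: V = pi * (d/2)^2 * L  (cylinder volume)
Radius = 1.87/2 = 0.935 cm
V = pi * 0.935^2 * 106 = 291.1246 cm^3

Final answer: 291.1246 cm^3


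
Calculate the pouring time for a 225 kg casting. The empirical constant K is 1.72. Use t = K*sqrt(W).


Formula: t = K * sqrt(W)
sqrt(W) = sqrt(225) = 15.00000
t = 1.72 * 15.00000 = 25.8000 s


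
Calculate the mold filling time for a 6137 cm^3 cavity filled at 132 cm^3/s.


Formula: t_fill = V_mold / Q_flow
t = 6137 cm^3 / 132 cm^3/s = 46.4924 s


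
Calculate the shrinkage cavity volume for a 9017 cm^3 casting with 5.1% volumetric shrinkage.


Formula: V_shrink = V_casting * shrinkage_pct / 100
V_shrink = 9017 cm^3 * 5.1 / 100 = 459.8670 cm^3


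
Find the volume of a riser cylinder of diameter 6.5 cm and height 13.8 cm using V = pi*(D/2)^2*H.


Formula: V = pi * (D/2)^2 * H  (cylinder volume)
Radius = D/2 = 6.5/2 = 3.25 cm
V = pi * 3.25^2 * 13.8 = 457.9264 cm^3


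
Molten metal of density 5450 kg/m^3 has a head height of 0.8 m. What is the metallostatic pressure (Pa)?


Formula: P = rho * g * h
rho * g = 5450 * 9.81 = 53464.5 N/m^3
P = 53464.5 * 0.8 = 42771.6000 Pa

Answer: 42771.6000 Pa


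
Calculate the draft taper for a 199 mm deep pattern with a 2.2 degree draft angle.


Formula: taper = depth * tan(draft_angle)
tan(2.2 deg) = 0.0384161
taper = 199 mm * 0.0384161 = 7.6448 mm

7.6448 mm


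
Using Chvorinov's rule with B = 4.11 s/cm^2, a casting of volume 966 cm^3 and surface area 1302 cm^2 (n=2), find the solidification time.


Formula: t_s = B * (V/A)^n  (Chvorinov's rule, n=2)
Modulus M = V/A = 966/1302 = 0.741935 cm
M^2 = 0.741935^2 = 0.550468 cm^2
t_s = 4.11 * 0.550468 = 2.2624 s

Answer: 2.2624 s


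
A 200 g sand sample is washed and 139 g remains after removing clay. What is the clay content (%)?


Formula: Clay% = (W_total - W_washed) / W_total * 100
Clay mass = 200 - 139 = 61 g
Clay% = 61 / 200 * 100 = 30.5000%

30.5000%


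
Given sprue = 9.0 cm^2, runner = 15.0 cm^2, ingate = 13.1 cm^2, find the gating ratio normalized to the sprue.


Sprue:Runner:Ingate = 1 : 15.0/9.0 : 13.1/9.0 = 1:1.67:1.46

Answer: 1:1.67:1.46


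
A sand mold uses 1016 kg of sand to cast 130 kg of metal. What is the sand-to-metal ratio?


Formula: Sand-to-Metal Ratio = W_sand / W_metal
Ratio = 1016 kg / 130 kg = 7.8154

Final answer: 7.8154


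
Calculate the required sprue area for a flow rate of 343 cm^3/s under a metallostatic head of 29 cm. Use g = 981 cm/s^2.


Formula: v = sqrt(2*g*h), A = Q/v
Velocity: v = sqrt(2 * 981 * 29) = sqrt(56898) = 238.5330 cm/s
Sprue area: A = Q / v = 343 / 238.5330 = 1.4380 cm^2

Answer: 1.4380 cm^2


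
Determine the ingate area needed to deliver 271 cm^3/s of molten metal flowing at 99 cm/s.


Formula: A_ingate = Q / v  (continuity equation)
A = 271 cm^3/s / 99 cm/s = 2.7374 cm^2

Answer: 2.7374 cm^2


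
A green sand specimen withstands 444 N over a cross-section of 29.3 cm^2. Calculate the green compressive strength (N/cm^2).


Formula: Compressive Strength = Force / Area
Strength = 444 N / 29.3 cm^2 = 15.1536 N/cm^2


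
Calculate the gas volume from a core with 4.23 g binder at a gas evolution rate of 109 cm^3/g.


Formula: V_gas = W_binder * gas_evolution_rate
V = 4.23 g * 109 cm^3/g = 461.0700 cm^3


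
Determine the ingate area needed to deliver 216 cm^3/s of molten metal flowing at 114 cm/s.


Formula: A_ingate = Q / v  (continuity equation)
A = 216 cm^3/s / 114 cm/s = 1.8947 cm^2

Answer: 1.8947 cm^2


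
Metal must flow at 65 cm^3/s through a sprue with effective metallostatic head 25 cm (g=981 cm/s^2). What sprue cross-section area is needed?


Formula: v = sqrt(2*g*h), A = Q/v
Velocity: v = sqrt(2 * 981 * 25) = sqrt(49050) = 221.4723 cm/s
Sprue area: A = Q / v = 65 / 221.4723 = 0.2935 cm^2

Answer: 0.2935 cm^2


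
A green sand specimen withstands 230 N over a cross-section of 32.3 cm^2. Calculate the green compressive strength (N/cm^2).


Formula: Compressive Strength = Force / Area
Strength = 230 N / 32.3 cm^2 = 7.1207 N/cm^2

7.1207 N/cm^2


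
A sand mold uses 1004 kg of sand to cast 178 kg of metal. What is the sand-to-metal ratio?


Formula: Sand-to-Metal Ratio = W_sand / W_metal
Ratio = 1004 kg / 178 kg = 5.6404

Final answer: 5.6404


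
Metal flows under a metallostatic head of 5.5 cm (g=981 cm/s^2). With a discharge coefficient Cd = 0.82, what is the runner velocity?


Formula: v = Cd * sqrt(2 * g * h)  (Torricelli with discharge coefficient)
2*g*h = 2 * 981 * 5.5 = 10791.0 cm^2/s^2
sqrt(10791.0) = 103.87974 cm/s
v = 0.82 * 103.87974 = 85.1814 cm/s

Answer: 85.1814 cm/s


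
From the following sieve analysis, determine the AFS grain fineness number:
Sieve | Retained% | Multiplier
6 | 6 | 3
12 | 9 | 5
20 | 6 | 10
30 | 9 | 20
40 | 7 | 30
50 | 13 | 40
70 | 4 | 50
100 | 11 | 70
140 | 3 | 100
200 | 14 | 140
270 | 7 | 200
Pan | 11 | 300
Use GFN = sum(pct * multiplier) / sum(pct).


Formula: GFN = sum(pct * multiplier) / sum(pct)
sum(pct * multiplier) = 8963
sum(pct) = 100
GFN = 8963 / 100 = 89.63

Answer: 89.63


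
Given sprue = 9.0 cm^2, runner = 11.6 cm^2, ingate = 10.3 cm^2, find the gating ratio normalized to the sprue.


Sprue:Runner:Ingate = 1 : 11.6/9.0 : 10.3/9.0 = 1:1.29:1.14

Final answer: 1:1.29:1.14


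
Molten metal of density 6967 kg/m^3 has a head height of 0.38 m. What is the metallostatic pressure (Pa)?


Formula: P = rho * g * h
rho * g = 6967 * 9.81 = 68346.27 N/m^3
P = 68346.27 * 0.38 = 25971.5826 Pa


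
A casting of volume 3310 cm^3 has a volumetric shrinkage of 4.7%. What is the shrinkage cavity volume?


Formula: V_shrink = V_casting * shrinkage_pct / 100
V_shrink = 3310 cm^3 * 4.7 / 100 = 155.5700 cm^3

155.5700 cm^3


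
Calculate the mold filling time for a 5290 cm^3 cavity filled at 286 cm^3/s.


Formula: t_fill = V_mold / Q_flow
t = 5290 cm^3 / 286 cm^3/s = 18.4965 s

Answer: 18.4965 s


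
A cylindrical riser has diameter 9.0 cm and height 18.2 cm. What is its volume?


Formula: V = pi * (D/2)^2 * H  (cylinder volume)
Radius = D/2 = 9.0/2 = 4.5 cm
V = pi * 4.5^2 * 18.2 = 1157.8340 cm^3

1157.8340 cm^3


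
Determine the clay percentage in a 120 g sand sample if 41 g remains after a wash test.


Formula: Clay% = (W_total - W_washed) / W_total * 100
Clay mass = 120 - 41 = 79 g
Clay% = 79 / 120 * 100 = 65.8333%

Final answer: 65.8333%


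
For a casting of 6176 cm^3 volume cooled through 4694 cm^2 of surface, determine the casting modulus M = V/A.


Formula: Casting Modulus M = V / A
M = 6176 cm^3 / 4694 cm^2 = 1.3157 cm

Answer: 1.3157 cm


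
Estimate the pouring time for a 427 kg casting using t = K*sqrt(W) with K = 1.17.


Formula: t = K * sqrt(W)
sqrt(W) = sqrt(427) = 20.66398
t = 1.17 * 20.66398 = 24.1769 s


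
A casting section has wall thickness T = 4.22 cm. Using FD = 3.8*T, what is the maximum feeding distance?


Formula: FD = 3.8 * T  (riser feeding-distance rule)
FD = 3.8 * 4.22 cm = 16.0360 cm


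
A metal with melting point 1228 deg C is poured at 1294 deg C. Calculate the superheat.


Formula: Superheat = T_pour - T_melt
Superheat = 1294 - 1228 = 66 deg C

Answer: 66 deg C


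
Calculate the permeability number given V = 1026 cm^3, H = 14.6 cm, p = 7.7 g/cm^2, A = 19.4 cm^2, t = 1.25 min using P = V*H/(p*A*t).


Formula: Permeability Number P = (V * H) / (p * A * t)
Numerator: V * H = 1026 * 14.6 = 14979.6
Denominator: p * A * t = 7.7 * 19.4 * 1.25 = 186.725
P = 14979.6 / 186.725 = 80.2228


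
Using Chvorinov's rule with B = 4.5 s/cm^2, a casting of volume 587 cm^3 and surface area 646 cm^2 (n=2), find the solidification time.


Formula: t_s = B * (V/A)^n  (Chvorinov's rule, n=2)
Modulus M = V/A = 587/646 = 0.908669 cm
M^2 = 0.908669^2 = 0.825679 cm^2
t_s = 4.5 * 0.825679 = 3.7156 s

Answer: 3.7156 s


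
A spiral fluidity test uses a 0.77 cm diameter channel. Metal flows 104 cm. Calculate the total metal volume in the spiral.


Formula: V = pi * (d/2)^2 * L  (cylinder volume)
Radius = 0.77/2 = 0.385 cm
V = pi * 0.385^2 * 104 = 48.4289 cm^3

Answer: 48.4289 cm^3


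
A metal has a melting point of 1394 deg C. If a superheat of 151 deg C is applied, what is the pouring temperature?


Formula: T_pour = T_melt + Superheat
T_pour = 1394 + 151 = 1545 deg C


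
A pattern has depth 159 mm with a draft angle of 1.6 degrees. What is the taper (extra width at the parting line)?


Formula: taper = depth * tan(draft_angle)
tan(1.6 deg) = 0.0279325
taper = 159 mm * 0.0279325 = 4.4413 mm


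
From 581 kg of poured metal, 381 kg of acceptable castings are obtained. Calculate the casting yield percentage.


Formula: Casting Yield = (W_good / W_total) * 100
Yield = (381 kg / 581 kg) * 100 = 65.5766%

65.5766%


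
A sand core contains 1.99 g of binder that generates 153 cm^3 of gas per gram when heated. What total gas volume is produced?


Formula: V_gas = W_binder * gas_evolution_rate
V = 1.99 g * 153 cm^3/g = 304.4700 cm^3

Final answer: 304.4700 cm^3


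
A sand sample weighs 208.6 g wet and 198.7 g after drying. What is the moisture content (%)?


Formula: MC = (W_wet - W_dry) / W_wet * 100
Water mass = 208.6 - 198.7 = 9.9 g
MC = 9.9 / 208.6 * 100 = 4.7459%


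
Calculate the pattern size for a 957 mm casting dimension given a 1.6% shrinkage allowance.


Formula: L_pattern = L_casting * (1 + shrinkage_rate/100)
Shrinkage factor = 1 + 1.6/100 = 1.016
L_pattern = 957 mm * 1.016 = 972.3120 mm

972.3120 mm


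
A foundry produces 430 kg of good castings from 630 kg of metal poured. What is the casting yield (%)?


Formula: Casting Yield = (W_good / W_total) * 100
Yield = (430 kg / 630 kg) * 100 = 68.2540%


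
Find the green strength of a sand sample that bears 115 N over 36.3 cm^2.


Formula: Compressive Strength = Force / Area
Strength = 115 N / 36.3 cm^2 = 3.1680 N/cm^2

3.1680 N/cm^2


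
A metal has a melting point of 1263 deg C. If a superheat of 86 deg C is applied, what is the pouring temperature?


Formula: T_pour = T_melt + Superheat
T_pour = 1263 + 86 = 1349 deg C

Answer: 1349 deg C


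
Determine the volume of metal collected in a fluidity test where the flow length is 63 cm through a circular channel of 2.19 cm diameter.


Formula: V = pi * (d/2)^2 * L  (cylinder volume)
Radius = 2.19/2 = 1.095 cm
V = pi * 1.095^2 * 63 = 237.3114 cm^3

237.3114 cm^3


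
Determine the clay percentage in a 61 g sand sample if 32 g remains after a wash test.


Formula: Clay% = (W_total - W_washed) / W_total * 100
Clay mass = 61 - 32 = 29 g
Clay% = 29 / 61 * 100 = 47.5410%

Answer: 47.5410%


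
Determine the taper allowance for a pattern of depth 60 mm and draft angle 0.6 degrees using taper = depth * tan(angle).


Formula: taper = depth * tan(draft_angle)
tan(0.6 deg) = 0.0104724
taper = 60 mm * 0.0104724 = 0.6283 mm

Final answer: 0.6283 mm


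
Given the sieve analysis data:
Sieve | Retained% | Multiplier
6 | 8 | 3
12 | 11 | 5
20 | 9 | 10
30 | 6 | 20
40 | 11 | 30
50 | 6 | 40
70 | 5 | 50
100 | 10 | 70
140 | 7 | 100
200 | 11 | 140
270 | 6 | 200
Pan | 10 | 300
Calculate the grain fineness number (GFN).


Formula: GFN = sum(pct * multiplier) / sum(pct)
sum(pct * multiplier) = 8249
sum(pct) = 100
GFN = 8249 / 100 = 82.49

82.49


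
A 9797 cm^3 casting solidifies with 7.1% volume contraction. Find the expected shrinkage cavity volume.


Formula: V_shrink = V_casting * shrinkage_pct / 100
V_shrink = 9797 cm^3 * 7.1 / 100 = 695.5870 cm^3


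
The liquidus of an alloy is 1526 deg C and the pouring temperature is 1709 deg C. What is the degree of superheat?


Formula: Superheat = T_pour - T_melt
Superheat = 1709 - 1526 = 183 deg C

183 deg C


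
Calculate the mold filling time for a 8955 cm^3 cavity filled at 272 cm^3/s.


Formula: t_fill = V_mold / Q_flow
t = 8955 cm^3 / 272 cm^3/s = 32.9228 s

Final answer: 32.9228 s


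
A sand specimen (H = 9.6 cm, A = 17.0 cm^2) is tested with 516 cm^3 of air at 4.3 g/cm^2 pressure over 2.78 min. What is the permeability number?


Formula: Permeability Number P = (V * H) / (p * A * t)
Numerator: V * H = 516 * 9.6 = 4953.6
Denominator: p * A * t = 4.3 * 17.0 * 2.78 = 203.218
P = 4953.6 / 203.218 = 24.3758

Answer: 24.3758


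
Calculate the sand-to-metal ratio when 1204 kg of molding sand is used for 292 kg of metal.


Formula: Sand-to-Metal Ratio = W_sand / W_metal
Ratio = 1204 kg / 292 kg = 4.1233

Final answer: 4.1233


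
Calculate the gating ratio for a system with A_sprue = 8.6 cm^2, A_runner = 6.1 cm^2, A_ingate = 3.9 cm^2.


Sprue:Runner:Ingate = 1 : 6.1/8.6 : 3.9/8.6 = 1:0.71:0.45

Final answer: 1:0.71:0.45


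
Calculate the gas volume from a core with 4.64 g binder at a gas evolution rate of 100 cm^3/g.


Formula: V_gas = W_binder * gas_evolution_rate
V = 4.64 g * 100 cm^3/g = 464.0000 cm^3


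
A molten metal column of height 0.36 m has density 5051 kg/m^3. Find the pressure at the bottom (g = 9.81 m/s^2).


Formula: P = rho * g * h
rho * g = 5051 * 9.81 = 49550.31 N/m^3
P = 49550.31 * 0.36 = 17838.1116 Pa

Final answer: 17838.1116 Pa


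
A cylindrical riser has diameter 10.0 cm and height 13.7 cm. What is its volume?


Formula: V = pi * (D/2)^2 * H  (cylinder volume)
Radius = D/2 = 10.0/2 = 5.0 cm
V = pi * 5.0^2 * 13.7 = 1075.9955 cm^3

1075.9955 cm^3


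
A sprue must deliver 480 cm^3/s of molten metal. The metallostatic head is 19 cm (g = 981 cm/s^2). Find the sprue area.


Formula: v = sqrt(2*g*h), A = Q/v
Velocity: v = sqrt(2 * 981 * 19) = sqrt(37278) = 193.0751 cm/s
Sprue area: A = Q / v = 480 / 193.0751 = 2.4861 cm^2

Final answer: 2.4861 cm^2


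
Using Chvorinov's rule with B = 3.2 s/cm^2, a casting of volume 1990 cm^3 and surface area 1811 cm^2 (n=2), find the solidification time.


Formula: t_s = B * (V/A)^n  (Chvorinov's rule, n=2)
Modulus M = V/A = 1990/1811 = 1.098840 cm
M^2 = 1.098840^2 = 1.207449 cm^2
t_s = 3.2 * 1.207449 = 3.8638 s

Answer: 3.8638 s


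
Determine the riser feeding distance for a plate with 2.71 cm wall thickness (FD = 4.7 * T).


Formula: FD = 4.7 * T  (riser feeding-distance rule)
FD = 4.7 * 2.71 cm = 12.7370 cm


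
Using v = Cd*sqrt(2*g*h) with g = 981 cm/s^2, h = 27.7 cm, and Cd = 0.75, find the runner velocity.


Formula: v = Cd * sqrt(2 * g * h)  (Torricelli with discharge coefficient)
2*g*h = 2 * 981 * 27.7 = 54347.4 cm^2/s^2
sqrt(54347.4) = 233.12529 cm/s
v = 0.75 * 233.12529 = 174.8440 cm/s

Final answer: 174.8440 cm/s


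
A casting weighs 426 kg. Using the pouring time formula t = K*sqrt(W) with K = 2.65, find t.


Formula: t = K * sqrt(W)
sqrt(W) = sqrt(426) = 20.63977
t = 2.65 * 20.63977 = 54.6954 s


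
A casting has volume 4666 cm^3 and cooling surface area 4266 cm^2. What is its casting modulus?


Formula: Casting Modulus M = V / A
M = 4666 cm^3 / 4266 cm^2 = 1.0938 cm

Answer: 1.0938 cm


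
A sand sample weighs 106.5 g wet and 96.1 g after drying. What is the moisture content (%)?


Formula: MC = (W_wet - W_dry) / W_wet * 100
Water mass = 106.5 - 96.1 = 10.4 g
MC = 10.4 / 106.5 * 100 = 9.7653%

Final answer: 9.7653%


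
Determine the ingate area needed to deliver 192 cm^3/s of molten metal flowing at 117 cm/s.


Formula: A_ingate = Q / v  (continuity equation)
A = 192 cm^3/s / 117 cm/s = 1.6410 cm^2

1.6410 cm^2


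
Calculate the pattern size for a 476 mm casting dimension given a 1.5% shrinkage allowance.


Formula: L_pattern = L_casting * (1 + shrinkage_rate/100)
Shrinkage factor = 1 + 1.5/100 = 1.015
L_pattern = 476 mm * 1.015 = 483.1400 mm

Answer: 483.1400 mm


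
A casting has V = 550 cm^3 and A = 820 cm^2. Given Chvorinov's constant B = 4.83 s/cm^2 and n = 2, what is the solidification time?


Formula: t_s = B * (V/A)^n  (Chvorinov's rule, n=2)
Modulus M = V/A = 550/820 = 0.670732 cm
M^2 = 0.670732^2 = 0.449881 cm^2
t_s = 4.83 * 0.449881 = 2.1729 s


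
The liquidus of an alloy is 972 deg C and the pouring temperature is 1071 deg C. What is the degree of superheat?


Formula: Superheat = T_pour - T_melt
Superheat = 1071 - 972 = 99 deg C

Answer: 99 deg C


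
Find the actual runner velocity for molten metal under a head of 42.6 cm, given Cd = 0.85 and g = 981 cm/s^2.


Formula: v = Cd * sqrt(2 * g * h)  (Torricelli with discharge coefficient)
2*g*h = 2 * 981 * 42.6 = 83581.2 cm^2/s^2
sqrt(83581.2) = 289.10413 cm/s
v = 0.85 * 289.10413 = 245.7385 cm/s

Answer: 245.7385 cm/s


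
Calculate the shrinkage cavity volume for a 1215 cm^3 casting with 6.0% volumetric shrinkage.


Formula: V_shrink = V_casting * shrinkage_pct / 100
V_shrink = 1215 cm^3 * 6.0 / 100 = 72.9000 cm^3

Answer: 72.9000 cm^3


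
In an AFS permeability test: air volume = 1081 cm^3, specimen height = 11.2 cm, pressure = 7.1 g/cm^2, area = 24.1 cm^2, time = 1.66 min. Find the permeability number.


Formula: Permeability Number P = (V * H) / (p * A * t)
Numerator: V * H = 1081 * 11.2 = 12107.2
Denominator: p * A * t = 7.1 * 24.1 * 1.66 = 284.0426
P = 12107.2 / 284.0426 = 42.6246


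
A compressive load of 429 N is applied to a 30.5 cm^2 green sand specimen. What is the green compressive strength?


Formula: Compressive Strength = Force / Area
Strength = 429 N / 30.5 cm^2 = 14.0656 N/cm^2

Answer: 14.0656 N/cm^2


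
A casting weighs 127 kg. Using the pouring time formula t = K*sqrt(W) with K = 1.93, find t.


Formula: t = K * sqrt(W)
sqrt(W) = sqrt(127) = 11.26943
t = 1.93 * 11.26943 = 21.7500 s

Answer: 21.7500 s


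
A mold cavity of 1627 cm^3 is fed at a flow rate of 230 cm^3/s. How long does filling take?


Formula: t_fill = V_mold / Q_flow
t = 1627 cm^3 / 230 cm^3/s = 7.0739 s

Final answer: 7.0739 s


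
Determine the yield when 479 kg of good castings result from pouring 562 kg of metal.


Formula: Casting Yield = (W_good / W_total) * 100
Yield = (479 kg / 562 kg) * 100 = 85.2313%

85.2313%


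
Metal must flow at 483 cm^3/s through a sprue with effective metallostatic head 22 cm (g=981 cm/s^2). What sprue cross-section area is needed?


Formula: v = sqrt(2*g*h), A = Q/v
Velocity: v = sqrt(2 * 981 * 22) = sqrt(43164) = 207.7595 cm/s
Sprue area: A = Q / v = 483 / 207.7595 = 2.3248 cm^2

Answer: 2.3248 cm^2


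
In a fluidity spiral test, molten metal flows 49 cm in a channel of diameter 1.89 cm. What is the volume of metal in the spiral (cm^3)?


Formula: V = pi * (d/2)^2 * L  (cylinder volume)
Radius = 1.89/2 = 0.945 cm
V = pi * 0.945^2 * 49 = 137.4705 cm^3

Answer: 137.4705 cm^3


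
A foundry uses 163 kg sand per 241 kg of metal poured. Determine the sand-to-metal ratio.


Formula: Sand-to-Metal Ratio = W_sand / W_metal
Ratio = 163 kg / 241 kg = 0.6763


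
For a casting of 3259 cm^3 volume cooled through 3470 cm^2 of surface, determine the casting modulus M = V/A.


Formula: Casting Modulus M = V / A
M = 3259 cm^3 / 3470 cm^2 = 0.9392 cm

0.9392 cm


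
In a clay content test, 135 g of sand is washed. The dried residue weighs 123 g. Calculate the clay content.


Formula: Clay% = (W_total - W_washed) / W_total * 100
Clay mass = 135 - 123 = 12 g
Clay% = 12 / 135 * 100 = 8.8889%


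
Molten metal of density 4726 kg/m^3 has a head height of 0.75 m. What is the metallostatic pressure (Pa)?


Formula: P = rho * g * h
rho * g = 4726 * 9.81 = 46362.06 N/m^3
P = 46362.06 * 0.75 = 34771.5450 Pa

Answer: 34771.5450 Pa


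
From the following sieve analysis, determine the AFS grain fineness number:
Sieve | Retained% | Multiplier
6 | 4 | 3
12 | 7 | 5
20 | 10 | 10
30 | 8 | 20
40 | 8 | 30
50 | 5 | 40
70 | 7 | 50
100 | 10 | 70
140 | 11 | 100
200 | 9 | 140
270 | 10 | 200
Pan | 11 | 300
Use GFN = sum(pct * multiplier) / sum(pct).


Formula: GFN = sum(pct * multiplier) / sum(pct)
sum(pct * multiplier) = 9457
sum(pct) = 100
GFN = 9457 / 100 = 94.57

Answer: 94.57


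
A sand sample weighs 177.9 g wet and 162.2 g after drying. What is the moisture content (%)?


Formula: MC = (W_wet - W_dry) / W_wet * 100
Water mass = 177.9 - 162.2 = 15.7 g
MC = 15.7 / 177.9 * 100 = 8.8252%

Final answer: 8.8252%


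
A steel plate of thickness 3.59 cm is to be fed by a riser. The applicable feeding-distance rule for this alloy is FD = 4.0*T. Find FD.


Formula: FD = 4.0 * T  (riser feeding-distance rule)
FD = 4.0 * 3.59 cm = 14.3600 cm

Final answer: 14.3600 cm


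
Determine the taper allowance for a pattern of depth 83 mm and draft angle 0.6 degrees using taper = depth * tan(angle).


Formula: taper = depth * tan(draft_angle)
tan(0.6 deg) = 0.0104724
taper = 83 mm * 0.0104724 = 0.8692 mm

Final answer: 0.8692 mm


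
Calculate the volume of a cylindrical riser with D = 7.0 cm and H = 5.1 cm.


Formula: V = pi * (D/2)^2 * H  (cylinder volume)
Radius = D/2 = 7.0/2 = 3.5 cm
V = pi * 3.5^2 * 5.1 = 196.2710 cm^3


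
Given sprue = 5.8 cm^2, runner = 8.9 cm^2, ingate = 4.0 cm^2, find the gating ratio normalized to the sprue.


Sprue:Runner:Ingate = 1 : 8.9/5.8 : 4.0/5.8 = 1:1.53:0.69

Answer: 1:1.53:0.69


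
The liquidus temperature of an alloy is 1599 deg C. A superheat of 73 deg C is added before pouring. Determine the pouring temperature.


Formula: T_pour = T_melt + Superheat
T_pour = 1599 + 73 = 1672 deg C
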